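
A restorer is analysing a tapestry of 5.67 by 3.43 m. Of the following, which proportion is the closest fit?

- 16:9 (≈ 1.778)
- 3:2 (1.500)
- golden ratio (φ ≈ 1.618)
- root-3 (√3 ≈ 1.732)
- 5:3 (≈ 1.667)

5:3

Ratio = 5.67 / 3.43 ≈ 1.653.
Distances: 16:9 1.778 (Δ 0.125); 3:2 1.500 (Δ 0.153); golden ratio 1.618 (Δ 0.035); root-3 1.732 (Δ 0.079); 5:3 1.667 (Δ 0.014).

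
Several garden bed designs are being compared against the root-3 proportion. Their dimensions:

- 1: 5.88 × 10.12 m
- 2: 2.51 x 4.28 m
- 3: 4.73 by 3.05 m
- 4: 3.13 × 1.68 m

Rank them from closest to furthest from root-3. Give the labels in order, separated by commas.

1: 10.12/5.88 ≈ 1.721 → |1.721 − 1.732| = 0.011
2: 4.28/2.51 ≈ 1.705 → |1.705 − 1.732| = 0.027
3: 4.73/3.05 ≈ 1.551 → |1.551 − 1.732| = 0.181
4: 3.13/1.68 ≈ 1.863 → |1.863 − 1.732| = 0.131

1, 2, 4, 3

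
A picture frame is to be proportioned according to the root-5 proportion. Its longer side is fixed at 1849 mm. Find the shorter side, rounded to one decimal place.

root-5 ≈ 2.23607.
Shorter side = 1849 ÷ 2.23607 ≈ 826.897 → 826.9 mm.

826.9 mm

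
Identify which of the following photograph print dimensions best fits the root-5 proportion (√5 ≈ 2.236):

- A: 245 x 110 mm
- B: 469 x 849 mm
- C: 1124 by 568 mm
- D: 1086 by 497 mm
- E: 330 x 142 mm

A

Ratios (long/short): A ≈ 2.227; B ≈ 1.810; C ≈ 1.979; D ≈ 2.185; E ≈ 2.324.
root-5 ≈ 2.236; option A is nearest (Δ 0.009).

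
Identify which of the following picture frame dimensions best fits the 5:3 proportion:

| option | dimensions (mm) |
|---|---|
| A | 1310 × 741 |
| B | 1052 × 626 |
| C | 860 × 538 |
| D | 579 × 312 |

B

Target 5:3 ≈ 1.667.
A: 1.768 (Δ0.101)  B: 1.681 (Δ0.014)  C: 1.599 (Δ0.068)  D: 1.856 (Δ0.189)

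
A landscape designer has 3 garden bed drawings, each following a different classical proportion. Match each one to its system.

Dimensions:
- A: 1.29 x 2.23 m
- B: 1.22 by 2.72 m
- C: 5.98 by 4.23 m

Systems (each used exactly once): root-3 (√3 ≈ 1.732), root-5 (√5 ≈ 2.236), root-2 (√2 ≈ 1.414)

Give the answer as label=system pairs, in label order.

A=root-3, B=root-5, C=root-2

Ratios: A ≈ 1.729; B ≈ 2.230; C ≈ 1.414.
Targets: root-3 ≈ 1.732; root-5 ≈ 2.236; root-2 ≈ 1.414.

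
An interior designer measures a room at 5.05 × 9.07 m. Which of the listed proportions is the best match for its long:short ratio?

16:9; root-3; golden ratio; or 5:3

16:9

Ratio = 9.07 / 5.05 ≈ 1.796.
Distances: 16:9 1.778 (Δ 0.018); root-3 1.732 (Δ 0.064); golden ratio 1.618 (Δ 0.178); 5:3 1.667 (Δ 0.129).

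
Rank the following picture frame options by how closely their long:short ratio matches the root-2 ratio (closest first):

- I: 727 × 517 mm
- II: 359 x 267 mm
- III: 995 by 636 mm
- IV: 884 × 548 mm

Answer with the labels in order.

Ratios: I = 727 / 517 ≈ 1.406; II = 359 / 267 ≈ 1.345; III = 995 / 636 ≈ 1.564; IV = 884 / 548 ≈ 1.613.
|Δ from 1.414|: I 0.008; II 0.069; III 0.150; IV 0.199.

I, II, III, IV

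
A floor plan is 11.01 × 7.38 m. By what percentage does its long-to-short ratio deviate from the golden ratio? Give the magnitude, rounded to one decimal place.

7.8%

Ratio = 11.01 / 7.38 ≈ 1.4919.
Ideal golden ratio ≈ 1.6180. |1.4919 − 1.6180| / 1.6180 ≈ 7.79% → 7.8%.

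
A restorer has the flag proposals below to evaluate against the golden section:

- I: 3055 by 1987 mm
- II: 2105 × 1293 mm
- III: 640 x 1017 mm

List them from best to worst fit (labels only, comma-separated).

I: 3055/1987 ≈ 1.537 → |1.537 − 1.618| = 0.081
II: 2105/1293 ≈ 1.628 → |1.628 − 1.618| = 0.010
III: 1017/640 ≈ 1.589 → |1.589 − 1.618| = 0.029

II, III, I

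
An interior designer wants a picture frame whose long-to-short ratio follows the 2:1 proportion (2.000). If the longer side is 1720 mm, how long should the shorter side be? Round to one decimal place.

860.0 mm

2:1 = 2.00000.
Shorter side = 1720 ÷ 2.00000 ≈ 860.000 → 860.0 mm.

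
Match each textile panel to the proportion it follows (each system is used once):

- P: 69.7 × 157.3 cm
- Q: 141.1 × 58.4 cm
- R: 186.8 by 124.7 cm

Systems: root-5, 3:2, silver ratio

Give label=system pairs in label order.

P = 157.3/69.7 ≈ 2.257 → root-5 (2.236)
Q = 141.1/58.4 ≈ 2.416 → silver ratio (2.414)
R = 186.8/124.7 ≈ 1.498 → 3:2 (1.500)

P=root-5, Q=silver ratio, R=3:2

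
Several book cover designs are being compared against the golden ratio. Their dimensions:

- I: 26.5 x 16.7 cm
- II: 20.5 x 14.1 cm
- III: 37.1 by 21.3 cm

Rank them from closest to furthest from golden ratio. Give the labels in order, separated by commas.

I, III, II

Ratios: I = 26.5 / 16.7 ≈ 1.587; II = 20.5 / 14.1 ≈ 1.454; III = 37.1 / 21.3 ≈ 1.742.
|Δ from 1.618|: I 0.031; II 0.164; III 0.124.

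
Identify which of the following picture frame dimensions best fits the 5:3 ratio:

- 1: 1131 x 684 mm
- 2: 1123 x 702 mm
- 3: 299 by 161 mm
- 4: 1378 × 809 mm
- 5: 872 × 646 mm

1

Target 5:3 ≈ 1.667.
1: 1.654 (Δ0.013)  2: 1.600 (Δ0.067)  3: 1.857 (Δ0.190)  4: 1.703 (Δ0.036)  5: 1.350 (Δ0.317)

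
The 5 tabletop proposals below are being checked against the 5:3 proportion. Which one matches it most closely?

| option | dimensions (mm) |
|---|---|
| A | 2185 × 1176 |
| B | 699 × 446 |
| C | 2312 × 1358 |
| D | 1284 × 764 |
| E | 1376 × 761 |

Target 5:3 ≈ 1.667.
A: 1.858 (Δ0.191)  B: 1.567 (Δ0.100)  C: 1.703 (Δ0.036)  D: 1.681 (Δ0.014)  E: 1.808 (Δ0.141)

D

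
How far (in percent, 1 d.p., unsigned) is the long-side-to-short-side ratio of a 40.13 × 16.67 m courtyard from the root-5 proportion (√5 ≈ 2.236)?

Ratio = 40.13 / 16.67 ≈ 2.4073.
Ideal root-5 ≈ 2.2361. |2.4073 − 2.2361| / 2.2361 ≈ 7.66% → 7.7%.

7.7%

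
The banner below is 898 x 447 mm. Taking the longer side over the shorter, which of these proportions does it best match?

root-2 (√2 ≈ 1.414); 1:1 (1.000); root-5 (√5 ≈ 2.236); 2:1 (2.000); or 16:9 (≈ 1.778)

2:1

Ratio = 898 / 447 ≈ 2.009.
Distances: root-2 1.414 (Δ 0.595); 1:1 1.000 (Δ 1.009); root-5 2.236 (Δ 0.227); 2:1 2.000 (Δ 0.009); 16:9 1.778 (Δ 0.231).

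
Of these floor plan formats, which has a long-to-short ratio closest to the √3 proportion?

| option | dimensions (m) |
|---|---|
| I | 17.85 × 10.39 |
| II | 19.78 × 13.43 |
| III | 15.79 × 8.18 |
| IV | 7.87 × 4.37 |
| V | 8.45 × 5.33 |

I

Target root-3 ≈ 1.732.
I: 1.718 (Δ0.014)  II: 1.473 (Δ0.259)  III: 1.930 (Δ0.198)  IV: 1.801 (Δ0.069)  V: 1.585 (Δ0.147)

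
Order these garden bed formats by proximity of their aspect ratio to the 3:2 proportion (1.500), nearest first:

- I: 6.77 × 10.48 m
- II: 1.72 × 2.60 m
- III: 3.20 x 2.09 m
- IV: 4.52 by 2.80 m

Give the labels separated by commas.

I: 10.48/6.77 ≈ 1.548 → |1.548 − 1.500| = 0.048
II: 2.60/1.72 ≈ 1.512 → |1.512 − 1.500| = 0.012
III: 3.20/2.09 ≈ 1.531 → |1.531 − 1.500| = 0.031
IV: 4.52/2.80 ≈ 1.614 → |1.614 − 1.500| = 0.114

II, III, I, IV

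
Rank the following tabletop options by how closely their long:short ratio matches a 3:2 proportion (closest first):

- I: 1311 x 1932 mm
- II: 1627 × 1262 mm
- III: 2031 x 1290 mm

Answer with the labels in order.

Ratios: I = 1932 / 1311 ≈ 1.474; II = 1627 / 1262 ≈ 1.289; III = 2031 / 1290 ≈ 1.574.
|Δ from 1.500|: I 0.026; II 0.211; III 0.074.

I, III, II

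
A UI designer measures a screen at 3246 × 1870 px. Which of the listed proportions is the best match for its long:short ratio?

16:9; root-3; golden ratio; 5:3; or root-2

3246/1870 ≈ 1.736. Nearest candidates are root-3 (1.732, off by 0.004) and 16:9 (1.778, off by 0.042).

root-3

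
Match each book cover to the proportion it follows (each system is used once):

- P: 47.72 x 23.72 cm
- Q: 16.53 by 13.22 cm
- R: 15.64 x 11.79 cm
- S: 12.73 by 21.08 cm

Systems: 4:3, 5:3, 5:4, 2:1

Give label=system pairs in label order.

P=2:1, Q=5:4, R=4:3, S=5:3

P = 47.72/23.72 ≈ 2.012 → 2:1 (2.000)
Q = 16.53/13.22 ≈ 1.250 → 5:4 (1.250)
R = 15.64/11.79 ≈ 1.327 → 4:3 (1.333)
S = 21.08/12.73 ≈ 1.656 → 5:3 (1.667)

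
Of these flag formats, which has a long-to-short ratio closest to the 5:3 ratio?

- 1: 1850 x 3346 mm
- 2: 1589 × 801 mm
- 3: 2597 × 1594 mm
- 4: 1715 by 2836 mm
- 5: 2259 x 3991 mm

Target 5:3 ≈ 1.667.
1: 1.809 (Δ0.142)  2: 1.984 (Δ0.317)  3: 1.629 (Δ0.038)  4: 1.654 (Δ0.013)  5: 1.767 (Δ0.100)

4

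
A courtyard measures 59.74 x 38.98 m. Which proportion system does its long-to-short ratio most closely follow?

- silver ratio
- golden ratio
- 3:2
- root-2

3:2

Ratio = 59.74 / 38.98 ≈ 1.533.
Distances: silver ratio 2.414 (Δ 0.881); golden ratio 1.618 (Δ 0.085); 3:2 1.500 (Δ 0.033); root-2 1.414 (Δ 0.119).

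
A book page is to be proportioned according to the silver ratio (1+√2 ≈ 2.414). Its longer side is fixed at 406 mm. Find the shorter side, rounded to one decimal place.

silver ratio ≈ 2.41421.
Shorter side = 406 ÷ 2.41421 ≈ 168.171 → 168.2 mm.

168.2 mm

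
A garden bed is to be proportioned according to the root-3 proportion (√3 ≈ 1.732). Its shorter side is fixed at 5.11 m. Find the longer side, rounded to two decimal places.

root-3 ≈ 1.73205.
Longer side = 5.11 × 1.73205 ≈ 8.8508 → 8.85 m.

8.85 m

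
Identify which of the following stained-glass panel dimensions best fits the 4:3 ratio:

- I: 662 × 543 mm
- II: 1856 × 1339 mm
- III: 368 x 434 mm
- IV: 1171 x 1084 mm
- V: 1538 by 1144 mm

Target 4:3 ≈ 1.333.
I: 1.219 (Δ0.114)  II: 1.386 (Δ0.053)  III: 1.179 (Δ0.154)  IV: 1.080 (Δ0.253)  V: 1.344 (Δ0.011)

V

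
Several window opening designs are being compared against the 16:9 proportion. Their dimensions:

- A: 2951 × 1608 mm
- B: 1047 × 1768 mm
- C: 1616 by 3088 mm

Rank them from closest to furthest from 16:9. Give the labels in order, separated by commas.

A, B, C

Ratios: A = 2951 / 1608 ≈ 1.835; B = 1768 / 1047 ≈ 1.689; C = 3088 / 1616 ≈ 1.911.
|Δ from 1.778|: A 0.057; B 0.089; C 0.133.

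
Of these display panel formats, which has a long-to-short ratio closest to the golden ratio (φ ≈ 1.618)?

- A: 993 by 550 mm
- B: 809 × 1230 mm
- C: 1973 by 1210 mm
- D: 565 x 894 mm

C

Target golden ratio ≈ 1.618.
A: 1.805 (Δ0.187)  B: 1.520 (Δ0.098)  C: 1.631 (Δ0.013)  D: 1.582 (Δ0.036)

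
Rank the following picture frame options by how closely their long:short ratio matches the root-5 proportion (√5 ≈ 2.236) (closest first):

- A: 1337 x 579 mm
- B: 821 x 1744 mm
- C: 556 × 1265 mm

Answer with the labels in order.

C, A, B

A: 1337/579 ≈ 2.309 → |2.309 − 2.236| = 0.073
B: 1744/821 ≈ 2.124 → |2.124 − 2.236| = 0.112
C: 1265/556 ≈ 2.275 → |2.275 − 2.236| = 0.039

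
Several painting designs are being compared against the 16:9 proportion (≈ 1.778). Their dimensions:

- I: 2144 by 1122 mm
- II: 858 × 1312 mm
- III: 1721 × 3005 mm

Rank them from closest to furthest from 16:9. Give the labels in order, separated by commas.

I: 2144/1122 ≈ 1.911 → |1.911 − 1.778| = 0.133
II: 1312/858 ≈ 1.529 → |1.529 − 1.778| = 0.249
III: 3005/1721 ≈ 1.746 → |1.746 − 1.778| = 0.032

III, I, II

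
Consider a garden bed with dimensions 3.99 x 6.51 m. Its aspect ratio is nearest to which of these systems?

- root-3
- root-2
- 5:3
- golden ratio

6.51/3.99 ≈ 1.632. Nearest candidates are golden ratio (1.618, off by 0.014) and 5:3 (1.667, off by 0.035).

golden ratio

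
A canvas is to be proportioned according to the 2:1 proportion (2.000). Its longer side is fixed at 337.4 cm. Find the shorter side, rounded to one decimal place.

168.7 cm

2:1 = 2.00000.
Shorter side = 337.4 ÷ 2.00000 ≈ 168.700 → 168.7 cm.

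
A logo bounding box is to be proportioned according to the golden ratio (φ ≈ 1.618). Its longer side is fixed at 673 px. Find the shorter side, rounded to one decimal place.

415.9 px

golden ratio ≈ 1.61803.
Shorter side = 673 ÷ 1.61803 ≈ 415.938 → 415.9 px.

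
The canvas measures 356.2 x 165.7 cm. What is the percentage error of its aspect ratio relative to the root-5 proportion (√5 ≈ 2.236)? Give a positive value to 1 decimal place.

Ratio = 356.2 / 165.7 ≈ 2.1497.
Ideal root-5 ≈ 2.2361. |2.1497 − 2.2361| / 2.2361 ≈ 3.86% → 3.9%.

3.9%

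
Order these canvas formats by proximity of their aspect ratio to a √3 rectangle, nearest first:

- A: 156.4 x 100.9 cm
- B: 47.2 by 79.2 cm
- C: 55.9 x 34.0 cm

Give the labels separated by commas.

A: 156.4/100.9 ≈ 1.550 → |1.550 − 1.732| = 0.182
B: 79.2/47.2 ≈ 1.678 → |1.678 − 1.732| = 0.054
C: 55.9/34.0 ≈ 1.644 → |1.644 − 1.732| = 0.088

B, C, A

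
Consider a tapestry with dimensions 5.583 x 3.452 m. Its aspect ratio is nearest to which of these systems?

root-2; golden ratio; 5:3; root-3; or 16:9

5.583/3.452 ≈ 1.617. Nearest candidates are golden ratio (1.618, off by 0.001) and 5:3 (1.667, off by 0.050).

golden ratio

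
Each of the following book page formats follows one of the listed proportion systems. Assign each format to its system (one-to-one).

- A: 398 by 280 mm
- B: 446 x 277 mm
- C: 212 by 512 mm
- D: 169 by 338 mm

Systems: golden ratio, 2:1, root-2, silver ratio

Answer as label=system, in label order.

A=root-2, B=golden ratio, C=silver ratio, D=2:1

A = 398/280 ≈ 1.421 → root-2 (1.414)
B = 446/277 ≈ 1.610 → golden ratio (1.618)
C = 512/212 ≈ 2.415 → silver ratio (2.414)
D = 338/169 ≈ 2.000 → 2:1 (2.000)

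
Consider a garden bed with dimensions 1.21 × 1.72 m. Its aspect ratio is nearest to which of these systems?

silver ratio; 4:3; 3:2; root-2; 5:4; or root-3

root-2

Ratio = 1.72 / 1.21 ≈ 1.421.
Distances: silver ratio 2.414 (Δ 0.993); 4:3 1.333 (Δ 0.088); 3:2 1.500 (Δ 0.079); root-2 1.414 (Δ 0.007); 5:4 1.250 (Δ 0.171); root-3 1.732 (Δ 0.311).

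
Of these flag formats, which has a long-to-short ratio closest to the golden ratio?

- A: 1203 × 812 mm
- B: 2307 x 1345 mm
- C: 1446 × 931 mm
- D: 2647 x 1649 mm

D

Target golden ratio ≈ 1.618.
A: 1.482 (Δ0.136)  B: 1.715 (Δ0.097)  C: 1.553 (Δ0.065)  D: 1.605 (Δ0.013)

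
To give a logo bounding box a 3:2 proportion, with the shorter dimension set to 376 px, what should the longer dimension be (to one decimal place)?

564.0 px

3:2 = 1.50000.
Longer side = 376 × 1.50000 ≈ 564.000 → 564.0 px.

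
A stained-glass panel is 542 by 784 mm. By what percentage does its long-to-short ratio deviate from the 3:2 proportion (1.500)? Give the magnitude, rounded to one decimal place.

3.6%

Ratio = 784 / 542 ≈ 1.4465.
Ideal 3:2 = 1.5000. |1.4465 − 1.5000| / 1.5000 ≈ 3.57% → 3.6%.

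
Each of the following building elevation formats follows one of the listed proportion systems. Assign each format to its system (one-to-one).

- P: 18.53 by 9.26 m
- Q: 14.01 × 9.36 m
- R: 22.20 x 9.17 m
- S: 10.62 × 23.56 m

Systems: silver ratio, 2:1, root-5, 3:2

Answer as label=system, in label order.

P=2:1, Q=3:2, R=silver ratio, S=root-5

Ratios: P ≈ 2.001; Q ≈ 1.497; R ≈ 2.421; S ≈ 2.218.
Targets: silver ratio ≈ 2.414; 2:1 ≈ 2.000; root-5 ≈ 2.236; 3:2 ≈ 1.500.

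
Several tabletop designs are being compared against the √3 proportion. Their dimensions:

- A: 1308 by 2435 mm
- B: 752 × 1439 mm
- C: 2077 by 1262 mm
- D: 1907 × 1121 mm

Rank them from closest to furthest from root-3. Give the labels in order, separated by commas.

Ratios: A = 2435 / 1308 ≈ 1.862; B = 1439 / 752 ≈ 1.914; C = 2077 / 1262 ≈ 1.646; D = 1907 / 1121 ≈ 1.701.
|Δ from 1.732|: A 0.130; B 0.182; C 0.086; D 0.031.

D, C, A, B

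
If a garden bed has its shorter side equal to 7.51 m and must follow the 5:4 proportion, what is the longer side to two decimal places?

5:4 = 1.25000.
Longer side = 7.51 × 1.25000 ≈ 9.3875 → 9.39 m.

9.39 m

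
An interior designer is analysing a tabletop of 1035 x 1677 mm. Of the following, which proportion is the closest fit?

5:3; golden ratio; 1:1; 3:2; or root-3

golden ratio

1677/1035 ≈ 1.620. Nearest candidates are golden ratio (1.618, off by 0.002) and 5:3 (1.667, off by 0.047).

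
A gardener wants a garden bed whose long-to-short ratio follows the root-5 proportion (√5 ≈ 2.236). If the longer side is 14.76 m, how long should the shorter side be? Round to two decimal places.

6.60 m

root-5 ≈ 2.23607.
Shorter side = 14.76 ÷ 2.23607 ≈ 6.6009 → 6.60 m.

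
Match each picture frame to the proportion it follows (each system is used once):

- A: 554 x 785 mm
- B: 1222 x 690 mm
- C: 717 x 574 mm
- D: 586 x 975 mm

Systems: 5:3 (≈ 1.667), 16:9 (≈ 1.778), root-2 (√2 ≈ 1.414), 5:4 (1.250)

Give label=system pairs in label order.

A = 785/554 ≈ 1.417 → root-2 (1.414)
B = 1222/690 ≈ 1.771 → 16:9 (1.778)
C = 717/574 ≈ 1.249 → 5:4 (1.250)
D = 975/586 ≈ 1.664 → 5:3 (1.667)

A=root-2, B=16:9, C=5:4, D=5:3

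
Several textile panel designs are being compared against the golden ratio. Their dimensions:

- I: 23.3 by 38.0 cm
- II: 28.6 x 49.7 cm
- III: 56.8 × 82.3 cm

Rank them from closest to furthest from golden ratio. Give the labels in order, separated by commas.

Ratios: I = 38.0 / 23.3 ≈ 1.631; II = 49.7 / 28.6 ≈ 1.738; III = 82.3 / 56.8 ≈ 1.449.
|Δ from 1.618|: I 0.013; II 0.120; III 0.169.

I, II, III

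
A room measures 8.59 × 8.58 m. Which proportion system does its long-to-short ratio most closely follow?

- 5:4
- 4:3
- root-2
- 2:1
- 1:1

8.59/8.58 ≈ 1.001. Nearest candidates are 1:1 (1.000, off by 0.001) and 5:4 (1.250, off by 0.249).

1:1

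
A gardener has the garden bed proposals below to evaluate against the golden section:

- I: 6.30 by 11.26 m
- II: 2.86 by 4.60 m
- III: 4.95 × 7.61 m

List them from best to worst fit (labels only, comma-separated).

II, III, I

Ratios: I = 11.26 / 6.30 ≈ 1.787; II = 4.60 / 2.86 ≈ 1.608; III = 7.61 / 4.95 ≈ 1.537.
|Δ from 1.618|: I 0.169; II 0.010; III 0.081.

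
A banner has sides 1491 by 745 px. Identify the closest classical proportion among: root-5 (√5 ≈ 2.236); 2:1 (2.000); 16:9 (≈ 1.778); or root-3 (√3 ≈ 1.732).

2:1

Ratio = 1491 / 745 ≈ 2.001.
Distances: root-5 2.236 (Δ 0.235); 2:1 2.000 (Δ 0.001); 16:9 1.778 (Δ 0.223); root-3 1.732 (Δ 0.269).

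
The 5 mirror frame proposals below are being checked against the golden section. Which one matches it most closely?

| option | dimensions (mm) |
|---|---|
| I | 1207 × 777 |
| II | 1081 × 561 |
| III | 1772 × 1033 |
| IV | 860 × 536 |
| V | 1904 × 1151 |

IV

Ratios (long/short): I ≈ 1.553; II ≈ 1.927; III ≈ 1.715; IV ≈ 1.604; V ≈ 1.654.
golden ratio ≈ 1.618; option IV is nearest (Δ 0.014).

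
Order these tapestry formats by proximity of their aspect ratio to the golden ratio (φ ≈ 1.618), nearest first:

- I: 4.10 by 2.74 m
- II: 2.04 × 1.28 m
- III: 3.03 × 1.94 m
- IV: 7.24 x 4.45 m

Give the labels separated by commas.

Ratios: I = 4.10 / 2.74 ≈ 1.496; II = 2.04 / 1.28 ≈ 1.594; III = 3.03 / 1.94 ≈ 1.562; IV = 7.24 / 4.45 ≈ 1.627.
|Δ from 1.618|: I 0.122; II 0.024; III 0.056; IV 0.009.

IV, II, III, I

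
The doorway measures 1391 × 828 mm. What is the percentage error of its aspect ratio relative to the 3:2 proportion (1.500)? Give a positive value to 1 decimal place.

Ratio = 1391 / 828 ≈ 1.6800.
Ideal 3:2 = 1.5000. |1.6800 − 1.5000| / 1.5000 ≈ 12.00% → 12.0%.

12.0%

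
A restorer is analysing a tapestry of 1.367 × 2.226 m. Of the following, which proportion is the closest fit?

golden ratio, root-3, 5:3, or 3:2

2.226/1.367 ≈ 1.628. Nearest candidates are golden ratio (1.618, off by 0.010) and 5:3 (1.667, off by 0.039).

golden ratio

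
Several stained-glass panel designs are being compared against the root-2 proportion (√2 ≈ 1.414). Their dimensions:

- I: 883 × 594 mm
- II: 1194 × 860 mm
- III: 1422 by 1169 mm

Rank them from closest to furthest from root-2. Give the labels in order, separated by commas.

II, I, III

I: 883/594 ≈ 1.487 → |1.487 − 1.414| = 0.073
II: 1194/860 ≈ 1.388 → |1.388 − 1.414| = 0.026
III: 1422/1169 ≈ 1.216 → |1.216 − 1.414| = 0.198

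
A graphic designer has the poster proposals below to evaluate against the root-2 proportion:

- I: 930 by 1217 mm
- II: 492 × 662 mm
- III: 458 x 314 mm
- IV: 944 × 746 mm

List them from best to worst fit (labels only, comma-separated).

III, II, I, IV

I: 1217/930 ≈ 1.309 → |1.309 − 1.414| = 0.105
II: 662/492 ≈ 1.346 → |1.346 − 1.414| = 0.068
III: 458/314 ≈ 1.459 → |1.459 − 1.414| = 0.045
IV: 944/746 ≈ 1.265 → |1.265 − 1.414| = 0.149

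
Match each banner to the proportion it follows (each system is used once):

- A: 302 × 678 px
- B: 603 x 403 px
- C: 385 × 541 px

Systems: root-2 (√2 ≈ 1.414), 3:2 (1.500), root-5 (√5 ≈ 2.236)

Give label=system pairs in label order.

A = 678/302 ≈ 2.245 → root-5 (2.236)
B = 603/403 ≈ 1.496 → 3:2 (1.500)
C = 541/385 ≈ 1.405 → root-2 (1.414)

A=root-5, B=3:2, C=root-2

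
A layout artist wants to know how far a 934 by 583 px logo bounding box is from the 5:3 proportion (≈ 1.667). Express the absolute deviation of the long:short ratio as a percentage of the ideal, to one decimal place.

Ratio = 934 / 583 ≈ 1.6021.
Ideal 5:3 ≈ 1.6667. |1.6021 − 1.6667| / 1.6667 ≈ 3.88% → 3.9%.

3.9%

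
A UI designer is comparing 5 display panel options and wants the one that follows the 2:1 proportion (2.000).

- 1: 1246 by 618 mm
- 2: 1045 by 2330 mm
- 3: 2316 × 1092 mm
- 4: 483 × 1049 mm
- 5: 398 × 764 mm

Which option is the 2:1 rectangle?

Target 2:1 ≈ 2.000.
1: 2.016 (Δ0.016)  2: 2.230 (Δ0.230)  3: 2.121 (Δ0.121)  4: 2.172 (Δ0.172)  5: 1.920 (Δ0.080)

1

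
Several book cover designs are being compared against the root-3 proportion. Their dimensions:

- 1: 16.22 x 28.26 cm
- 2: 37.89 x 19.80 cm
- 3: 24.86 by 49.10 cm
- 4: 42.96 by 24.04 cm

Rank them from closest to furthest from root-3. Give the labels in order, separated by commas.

1: 28.26/16.22 ≈ 1.742 → |1.742 − 1.732| = 0.010
2: 37.89/19.80 ≈ 1.914 → |1.914 − 1.732| = 0.182
3: 49.10/24.86 ≈ 1.975 → |1.975 − 1.732| = 0.243
4: 42.96/24.04 ≈ 1.787 → |1.787 − 1.732| = 0.055

1, 4, 2, 3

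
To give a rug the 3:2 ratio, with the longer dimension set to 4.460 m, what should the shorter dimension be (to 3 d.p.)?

2.973 m

3:2 = 1.50000.
Shorter side = 4.460 ÷ 1.50000 ≈ 2.97333 → 2.973 m.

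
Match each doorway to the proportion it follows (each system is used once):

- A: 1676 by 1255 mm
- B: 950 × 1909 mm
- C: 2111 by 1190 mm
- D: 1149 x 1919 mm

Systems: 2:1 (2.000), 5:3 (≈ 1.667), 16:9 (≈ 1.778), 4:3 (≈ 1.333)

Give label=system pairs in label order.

A=4:3, B=2:1, C=16:9, D=5:3

Ratios: A ≈ 1.335; B ≈ 2.009; C ≈ 1.774; D ≈ 1.670.
Targets: 2:1 ≈ 2.000; 5:3 ≈ 1.667; 16:9 ≈ 1.778; 4:3 ≈ 1.333.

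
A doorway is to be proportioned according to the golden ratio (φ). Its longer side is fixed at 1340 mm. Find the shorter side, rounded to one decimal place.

golden ratio ≈ 1.61803.
Shorter side = 1340 ÷ 1.61803 ≈ 828.168 → 828.2 mm.

828.2 mm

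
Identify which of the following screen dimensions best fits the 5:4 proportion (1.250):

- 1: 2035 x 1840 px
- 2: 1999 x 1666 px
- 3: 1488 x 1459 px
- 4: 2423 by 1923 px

Target 5:4 ≈ 1.250.
1: 1.106 (Δ0.144)  2: 1.200 (Δ0.050)  3: 1.020 (Δ0.230)  4: 1.260 (Δ0.010)

4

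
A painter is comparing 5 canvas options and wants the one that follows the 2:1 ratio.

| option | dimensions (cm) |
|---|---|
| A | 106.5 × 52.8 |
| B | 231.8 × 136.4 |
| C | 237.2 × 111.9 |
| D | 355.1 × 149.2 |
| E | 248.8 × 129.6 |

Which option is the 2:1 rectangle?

Target 2:1 ≈ 2.000.
A: 2.017 (Δ0.017)  B: 1.699 (Δ0.301)  C: 2.120 (Δ0.120)  D: 2.380 (Δ0.380)  E: 1.920 (Δ0.080)

A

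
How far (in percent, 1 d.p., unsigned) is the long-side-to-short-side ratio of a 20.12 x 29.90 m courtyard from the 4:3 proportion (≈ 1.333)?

Ratio = 29.90 / 20.12 ≈ 1.4861.
Ideal 4:3 ≈ 1.3333. |1.4861 − 1.3333| / 1.3333 ≈ 11.46% → 11.5%.

11.5%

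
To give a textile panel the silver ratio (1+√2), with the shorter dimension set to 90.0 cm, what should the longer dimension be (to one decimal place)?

silver ratio ≈ 2.41421.
Longer side = 90.0 × 2.41421 ≈ 217.279 → 217.3 cm.

217.3 cm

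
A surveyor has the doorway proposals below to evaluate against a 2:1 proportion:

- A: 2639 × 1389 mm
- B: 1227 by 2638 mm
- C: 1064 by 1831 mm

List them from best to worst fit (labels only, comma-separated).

A, B, C

Ratios: A = 2639 / 1389 ≈ 1.900; B = 2638 / 1227 ≈ 2.150; C = 1831 / 1064 ≈ 1.721.
|Δ from 2.000|: A 0.100; B 0.150; C 0.279.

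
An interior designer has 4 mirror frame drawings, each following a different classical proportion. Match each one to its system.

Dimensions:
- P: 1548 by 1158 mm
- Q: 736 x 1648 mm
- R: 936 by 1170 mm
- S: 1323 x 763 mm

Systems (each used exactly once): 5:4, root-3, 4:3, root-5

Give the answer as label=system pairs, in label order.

P=4:3, Q=root-5, R=5:4, S=root-3

P = 1548/1158 ≈ 1.337 → 4:3 (1.333)
Q = 1648/736 ≈ 2.239 → root-5 (2.236)
R = 1170/936 ≈ 1.250 → 5:4 (1.250)
S = 1323/763 ≈ 1.734 → root-3 (1.732)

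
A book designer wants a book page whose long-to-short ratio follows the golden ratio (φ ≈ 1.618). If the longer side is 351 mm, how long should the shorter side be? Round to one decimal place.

golden ratio ≈ 1.61803.
Shorter side = 351 ÷ 1.61803 ≈ 216.930 → 216.9 mm.

216.9 mm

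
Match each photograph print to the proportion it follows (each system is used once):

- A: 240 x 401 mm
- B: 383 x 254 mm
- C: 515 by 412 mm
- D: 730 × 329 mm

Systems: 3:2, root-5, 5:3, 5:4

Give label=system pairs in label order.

A=5:3, B=3:2, C=5:4, D=root-5

Ratios: A ≈ 1.671; B ≈ 1.508; C ≈ 1.250; D ≈ 2.219.
Targets: 3:2 ≈ 1.500; root-5 ≈ 2.236; 5:3 ≈ 1.667; 5:4 ≈ 1.250.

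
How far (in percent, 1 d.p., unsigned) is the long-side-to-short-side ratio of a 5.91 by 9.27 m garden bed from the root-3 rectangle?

9.4%

Ratio = 9.27 / 5.91 ≈ 1.5685.
Ideal root-3 ≈ 1.7321. |1.5685 − 1.7321| / 1.7321 ≈ 9.45% → 9.4%.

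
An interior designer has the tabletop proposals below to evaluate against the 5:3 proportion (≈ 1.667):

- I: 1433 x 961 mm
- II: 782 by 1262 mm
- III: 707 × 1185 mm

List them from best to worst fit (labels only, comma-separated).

Ratios: I = 1433 / 961 ≈ 1.491; II = 1262 / 782 ≈ 1.614; III = 1185 / 707 ≈ 1.676.
|Δ from 1.667|: I 0.176; II 0.053; III 0.009.

III, II, I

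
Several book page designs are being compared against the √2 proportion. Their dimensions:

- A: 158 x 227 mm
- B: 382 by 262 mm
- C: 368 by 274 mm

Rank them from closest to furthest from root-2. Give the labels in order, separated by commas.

A, B, C

A: 227/158 ≈ 1.437 → |1.437 − 1.414| = 0.023
B: 382/262 ≈ 1.458 → |1.458 − 1.414| = 0.044
C: 368/274 ≈ 1.343 → |1.343 − 1.414| = 0.071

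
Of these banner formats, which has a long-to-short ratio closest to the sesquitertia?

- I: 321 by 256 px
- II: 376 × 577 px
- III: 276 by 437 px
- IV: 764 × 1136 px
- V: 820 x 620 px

V

Ratios (long/short): I ≈ 1.254; II ≈ 1.535; III ≈ 1.583; IV ≈ 1.487; V ≈ 1.323.
4:3 ≈ 1.333; option V is nearest (Δ 0.010).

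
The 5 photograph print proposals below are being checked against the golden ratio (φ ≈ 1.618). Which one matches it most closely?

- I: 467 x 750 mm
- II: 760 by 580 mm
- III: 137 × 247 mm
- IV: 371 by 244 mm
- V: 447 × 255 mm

I

Target golden ratio ≈ 1.618.
I: 1.606 (Δ0.012)  II: 1.310 (Δ0.308)  III: 1.803 (Δ0.185)  IV: 1.520 (Δ0.098)  V: 1.753 (Δ0.135)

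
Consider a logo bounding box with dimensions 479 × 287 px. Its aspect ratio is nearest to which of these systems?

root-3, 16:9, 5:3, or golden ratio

479/287 ≈ 1.669. Nearest candidates are 5:3 (1.667, off by 0.002) and golden ratio (1.618, off by 0.051).

5:3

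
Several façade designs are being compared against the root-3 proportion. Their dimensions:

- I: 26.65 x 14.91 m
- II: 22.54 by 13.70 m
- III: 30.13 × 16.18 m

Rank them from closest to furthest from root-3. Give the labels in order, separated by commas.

I: 26.65/14.91 ≈ 1.787 → |1.787 − 1.732| = 0.055
II: 22.54/13.70 ≈ 1.645 → |1.645 − 1.732| = 0.087
III: 30.13/16.18 ≈ 1.862 → |1.862 − 1.732| = 0.130

I, II, III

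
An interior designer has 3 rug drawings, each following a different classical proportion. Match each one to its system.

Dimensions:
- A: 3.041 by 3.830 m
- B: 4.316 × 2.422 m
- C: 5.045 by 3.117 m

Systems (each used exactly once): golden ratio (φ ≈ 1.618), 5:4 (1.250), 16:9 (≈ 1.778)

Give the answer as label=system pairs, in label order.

A=5:4, B=16:9, C=golden ratio

A = 3.830/3.041 ≈ 1.259 → 5:4 (1.250)
B = 4.316/2.422 ≈ 1.782 → 16:9 (1.778)
C = 5.045/3.117 ≈ 1.619 → golden ratio (1.618)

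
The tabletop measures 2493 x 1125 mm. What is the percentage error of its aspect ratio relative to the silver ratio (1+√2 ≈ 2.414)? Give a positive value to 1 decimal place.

8.2%

Ratio = 2493 / 1125 ≈ 2.2160.
Ideal silver ratio ≈ 2.4142. |2.2160 − 2.4142| / 2.4142 ≈ 8.21% → 8.2%.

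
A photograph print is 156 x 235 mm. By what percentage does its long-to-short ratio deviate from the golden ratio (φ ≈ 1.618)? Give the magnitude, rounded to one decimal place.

6.9%

Ratio = 235 / 156 ≈ 1.5064.
Ideal golden ratio ≈ 1.6180. |1.5064 − 1.6180| / 1.6180 ≈ 6.90% → 6.9%.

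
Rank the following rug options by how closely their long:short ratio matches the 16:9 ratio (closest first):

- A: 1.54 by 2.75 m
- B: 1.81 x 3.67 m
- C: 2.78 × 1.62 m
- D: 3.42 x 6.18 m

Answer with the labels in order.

A, D, C, B

A: 2.75/1.54 ≈ 1.786 → |1.786 − 1.778| = 0.008
B: 3.67/1.81 ≈ 2.028 → |2.028 − 1.778| = 0.250
C: 2.78/1.62 ≈ 1.716 → |1.716 − 1.778| = 0.062
D: 6.18/3.42 ≈ 1.807 → |1.807 − 1.778| = 0.029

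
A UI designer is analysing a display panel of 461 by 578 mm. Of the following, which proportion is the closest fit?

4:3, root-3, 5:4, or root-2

578/461 ≈ 1.254. Nearest candidates are 5:4 (1.250, off by 0.004) and 4:3 (1.333, off by 0.079).

5:4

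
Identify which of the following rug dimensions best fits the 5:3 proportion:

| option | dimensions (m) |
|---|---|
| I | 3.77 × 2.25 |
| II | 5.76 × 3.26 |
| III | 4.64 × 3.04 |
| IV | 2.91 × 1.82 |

Ratios (long/short): I ≈ 1.676; II ≈ 1.767; III ≈ 1.526; IV ≈ 1.599.
5:3 ≈ 1.667; option I is nearest (Δ 0.009).

I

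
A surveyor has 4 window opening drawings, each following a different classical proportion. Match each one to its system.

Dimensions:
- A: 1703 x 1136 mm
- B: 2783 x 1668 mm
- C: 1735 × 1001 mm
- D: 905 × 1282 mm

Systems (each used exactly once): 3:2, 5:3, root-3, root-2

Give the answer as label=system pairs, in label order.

A=3:2, B=5:3, C=root-3, D=root-2

Ratios: A ≈ 1.499; B ≈ 1.668; C ≈ 1.733; D ≈ 1.417.
Targets: 3:2 ≈ 1.500; 5:3 ≈ 1.667; root-3 ≈ 1.732; root-2 ≈ 1.414.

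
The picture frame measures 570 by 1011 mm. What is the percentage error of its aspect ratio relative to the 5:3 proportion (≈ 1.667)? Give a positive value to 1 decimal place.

Ratio = 1011 / 570 ≈ 1.7737.
Ideal 5:3 ≈ 1.6667. |1.7737 − 1.6667| / 1.6667 ≈ 6.42% → 6.4%.

6.4%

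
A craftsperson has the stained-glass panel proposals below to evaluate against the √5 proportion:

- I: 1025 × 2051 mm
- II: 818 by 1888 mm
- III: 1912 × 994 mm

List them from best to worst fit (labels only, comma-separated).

II, I, III

Ratios: I = 2051 / 1025 ≈ 2.001; II = 1888 / 818 ≈ 2.308; III = 1912 / 994 ≈ 1.924.
|Δ from 2.236|: I 0.235; II 0.072; III 0.312.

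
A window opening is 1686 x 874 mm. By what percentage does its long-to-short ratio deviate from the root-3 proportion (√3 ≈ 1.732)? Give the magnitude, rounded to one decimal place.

Ratio = 1686 / 874 ≈ 1.9291.
Ideal root-3 ≈ 1.7321. |1.9291 − 1.7321| / 1.7321 ≈ 11.37% → 11.4%.

11.4%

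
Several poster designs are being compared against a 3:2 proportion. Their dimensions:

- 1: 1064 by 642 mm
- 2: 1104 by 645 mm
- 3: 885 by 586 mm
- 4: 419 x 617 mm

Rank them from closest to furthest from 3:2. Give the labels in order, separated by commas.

3, 4, 1, 2

1: 1064/642 ≈ 1.657 → |1.657 − 1.500| = 0.157
2: 1104/645 ≈ 1.712 → |1.712 − 1.500| = 0.212
3: 885/586 ≈ 1.510 → |1.510 − 1.500| = 0.010
4: 617/419 ≈ 1.473 → |1.473 − 1.500| = 0.027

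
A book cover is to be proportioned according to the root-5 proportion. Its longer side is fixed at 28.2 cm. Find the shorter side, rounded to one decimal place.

12.6 cm

root-5 ≈ 2.23607.
Shorter side = 28.2 ÷ 2.23607 ≈ 12.611 → 12.6 cm.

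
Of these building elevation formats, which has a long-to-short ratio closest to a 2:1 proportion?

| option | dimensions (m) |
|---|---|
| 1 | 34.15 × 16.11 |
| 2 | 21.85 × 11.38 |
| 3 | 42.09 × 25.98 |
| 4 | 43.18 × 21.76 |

4

Target 2:1 ≈ 2.000.
1: 2.120 (Δ0.120)  2: 1.920 (Δ0.080)  3: 1.620 (Δ0.380)  4: 1.984 (Δ0.016)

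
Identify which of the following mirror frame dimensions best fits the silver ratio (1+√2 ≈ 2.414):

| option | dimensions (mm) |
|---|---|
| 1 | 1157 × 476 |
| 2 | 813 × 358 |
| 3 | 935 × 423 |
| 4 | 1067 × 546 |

Ratios (long/short): 1 ≈ 2.431; 2 ≈ 2.271; 3 ≈ 2.210; 4 ≈ 1.954.
silver ratio ≈ 2.414; option 1 is nearest (Δ 0.017).

1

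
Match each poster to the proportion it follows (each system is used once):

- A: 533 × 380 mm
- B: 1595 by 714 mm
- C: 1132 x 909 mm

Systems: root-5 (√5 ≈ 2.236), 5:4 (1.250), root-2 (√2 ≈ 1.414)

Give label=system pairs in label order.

A = 533/380 ≈ 1.403 → root-2 (1.414)
B = 1595/714 ≈ 2.234 → root-5 (2.236)
C = 1132/909 ≈ 1.245 → 5:4 (1.250)

A=root-2, B=root-5, C=5:4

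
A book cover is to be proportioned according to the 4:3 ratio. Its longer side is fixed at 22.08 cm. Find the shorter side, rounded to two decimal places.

4:3 ≈ 1.33333.
Shorter side = 22.08 ÷ 1.33333 ≈ 16.5600 → 16.56 cm.

16.56 cm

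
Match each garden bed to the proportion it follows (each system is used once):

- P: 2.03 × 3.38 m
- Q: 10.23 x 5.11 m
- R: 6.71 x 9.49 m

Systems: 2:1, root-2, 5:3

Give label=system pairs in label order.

P=5:3, Q=2:1, R=root-2

P = 3.38/2.03 ≈ 1.665 → 5:3 (1.667)
Q = 10.23/5.11 ≈ 2.002 → 2:1 (2.000)
R = 9.49/6.71 ≈ 1.414 → root-2 (1.414)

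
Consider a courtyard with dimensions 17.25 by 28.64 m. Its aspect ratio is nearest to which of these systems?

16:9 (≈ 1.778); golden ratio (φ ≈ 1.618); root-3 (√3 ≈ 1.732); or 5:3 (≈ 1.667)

5:3

Ratio = 28.64 / 17.25 ≈ 1.660.
Distances: 16:9 1.778 (Δ 0.118); golden ratio 1.618 (Δ 0.042); root-3 1.732 (Δ 0.072); 5:3 1.667 (Δ 0.007).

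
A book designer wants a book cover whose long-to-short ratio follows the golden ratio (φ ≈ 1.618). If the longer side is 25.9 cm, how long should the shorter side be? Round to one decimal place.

16.0 cm

golden ratio ≈ 1.61803.
Shorter side = 25.9 ÷ 1.61803 ≈ 16.007 → 16.0 cm.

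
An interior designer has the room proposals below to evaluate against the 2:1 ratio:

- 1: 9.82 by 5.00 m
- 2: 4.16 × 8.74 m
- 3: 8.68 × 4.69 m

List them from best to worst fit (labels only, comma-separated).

1, 2, 3

1: 9.82/5.00 ≈ 1.964 → |1.964 − 2.000| = 0.036
2: 8.74/4.16 ≈ 2.101 → |2.101 − 2.000| = 0.101
3: 8.68/4.69 ≈ 1.851 → |1.851 − 2.000| = 0.149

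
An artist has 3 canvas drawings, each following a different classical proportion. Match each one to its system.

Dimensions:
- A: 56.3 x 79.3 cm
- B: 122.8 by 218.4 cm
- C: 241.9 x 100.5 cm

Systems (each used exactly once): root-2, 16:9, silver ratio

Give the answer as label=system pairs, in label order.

A=root-2, B=16:9, C=silver ratio

Ratios: A ≈ 1.409; B ≈ 1.779; C ≈ 2.407.
Targets: root-2 ≈ 1.414; 16:9 ≈ 1.778; silver ratio ≈ 2.414.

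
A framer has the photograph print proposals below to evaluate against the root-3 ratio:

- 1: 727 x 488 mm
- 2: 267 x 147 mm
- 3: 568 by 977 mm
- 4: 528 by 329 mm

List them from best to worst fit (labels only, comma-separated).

Ratios: 1 = 727 / 488 ≈ 1.490; 2 = 267 / 147 ≈ 1.816; 3 = 977 / 568 ≈ 1.720; 4 = 528 / 329 ≈ 1.605.
|Δ from 1.732|: 1 0.242; 2 0.084; 3 0.012; 4 0.127.

3, 2, 4, 1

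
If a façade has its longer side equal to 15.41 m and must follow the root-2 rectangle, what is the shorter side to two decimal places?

root-2 ≈ 1.41421.
Shorter side = 15.41 ÷ 1.41421 ≈ 10.8965 → 10.90 m.

10.90 m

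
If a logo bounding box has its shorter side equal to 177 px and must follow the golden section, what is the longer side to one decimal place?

golden ratio ≈ 1.61803.
Longer side = 177 × 1.61803 ≈ 286.391 → 286.4 px.

286.4 px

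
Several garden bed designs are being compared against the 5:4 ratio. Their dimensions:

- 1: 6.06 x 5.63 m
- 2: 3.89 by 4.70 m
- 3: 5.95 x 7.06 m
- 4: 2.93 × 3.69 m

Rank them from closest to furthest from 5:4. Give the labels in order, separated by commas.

4, 2, 3, 1

Ratios: 1 = 6.06 / 5.63 ≈ 1.076; 2 = 4.70 / 3.89 ≈ 1.208; 3 = 7.06 / 5.95 ≈ 1.187; 4 = 3.69 / 2.93 ≈ 1.259.
|Δ from 1.250|: 1 0.174; 2 0.042; 3 0.063; 4 0.009.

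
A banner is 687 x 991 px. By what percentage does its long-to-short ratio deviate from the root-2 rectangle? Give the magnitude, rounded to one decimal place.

Ratio = 991 / 687 ≈ 1.4425.
Ideal root-2 ≈ 1.4142. |1.4425 − 1.4142| / 1.4142 ≈ 2.00% → 2.0%.

2.0%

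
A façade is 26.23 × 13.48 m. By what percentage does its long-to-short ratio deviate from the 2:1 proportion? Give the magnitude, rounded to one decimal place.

2.7%

Ratio = 26.23 / 13.48 ≈ 1.9458.
Ideal 2:1 = 2.0000. |1.9458 − 2.0000| / 2.0000 ≈ 2.71% → 2.7%.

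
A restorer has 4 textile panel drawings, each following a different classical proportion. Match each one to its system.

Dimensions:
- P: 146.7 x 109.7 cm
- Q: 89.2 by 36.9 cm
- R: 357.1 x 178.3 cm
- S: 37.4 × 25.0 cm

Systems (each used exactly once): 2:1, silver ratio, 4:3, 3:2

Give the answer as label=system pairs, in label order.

Ratios: P ≈ 1.337; Q ≈ 2.417; R ≈ 2.003; S ≈ 1.496.
Targets: 2:1 ≈ 2.000; silver ratio ≈ 2.414; 4:3 ≈ 1.333; 3:2 ≈ 1.500.

P=4:3, Q=silver ratio, R=2:1, S=3:2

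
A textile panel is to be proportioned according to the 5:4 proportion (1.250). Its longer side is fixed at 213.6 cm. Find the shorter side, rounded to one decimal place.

170.9 cm

5:4 = 1.25000.
Shorter side = 213.6 ÷ 1.25000 ≈ 170.880 → 170.9 cm.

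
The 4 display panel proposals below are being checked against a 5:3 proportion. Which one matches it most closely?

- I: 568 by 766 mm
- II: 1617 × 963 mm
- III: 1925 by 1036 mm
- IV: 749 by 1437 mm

Target 5:3 ≈ 1.667.
I: 1.349 (Δ0.318)  II: 1.679 (Δ0.012)  III: 1.858 (Δ0.191)  IV: 1.919 (Δ0.252)

II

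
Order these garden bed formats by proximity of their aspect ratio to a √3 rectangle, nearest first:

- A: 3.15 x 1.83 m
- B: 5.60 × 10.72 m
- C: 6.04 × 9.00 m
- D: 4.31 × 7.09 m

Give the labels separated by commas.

A, D, B, C

A: 3.15/1.83 ≈ 1.721 → |1.721 − 1.732| = 0.011
B: 10.72/5.60 ≈ 1.914 → |1.914 − 1.732| = 0.182
C: 9.00/6.04 ≈ 1.490 → |1.490 − 1.732| = 0.242
D: 7.09/4.31 ≈ 1.645 → |1.645 − 1.732| = 0.087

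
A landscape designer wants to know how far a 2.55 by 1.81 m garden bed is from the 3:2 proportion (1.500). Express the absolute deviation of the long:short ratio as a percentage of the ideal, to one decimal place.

Ratio = 2.55 / 1.81 ≈ 1.4088.
Ideal 3:2 = 1.5000. |1.4088 − 1.5000| / 1.5000 ≈ 6.08% → 6.1%.

6.1%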